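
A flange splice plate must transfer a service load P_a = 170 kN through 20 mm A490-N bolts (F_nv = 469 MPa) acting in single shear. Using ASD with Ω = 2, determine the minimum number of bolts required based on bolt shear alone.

3 bolts

A_b = π·20²/4 = 314.2 mm².
Per-bolt allowable strength R_n/Ω = 469 × 314.2 × 1 / 1000 / 2 = 73.67 kN.
n ≥ 170 / 73.67 = 2.308 → use 3 bolts.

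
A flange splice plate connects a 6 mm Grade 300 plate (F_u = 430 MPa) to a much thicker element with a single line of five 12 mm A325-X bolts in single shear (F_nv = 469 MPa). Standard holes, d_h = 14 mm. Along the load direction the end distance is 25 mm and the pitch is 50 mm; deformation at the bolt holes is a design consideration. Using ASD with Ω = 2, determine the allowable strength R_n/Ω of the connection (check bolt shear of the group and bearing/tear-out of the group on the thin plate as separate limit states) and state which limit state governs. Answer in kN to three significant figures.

Bolt shear: A_b = π·12²/4 = 113.1 mm²; R_n = 469 × 113.1 × 5 × 1 / 1000 = 265.2 kN → 265.2 / 2 = 133 kN.
Bearing (1.2 l_c t F_u ≤ 2.4 d t F_u): upper limit = 2.4·12·6·430 / 1000 = 74.3 kN.
  Edge l_c = 25 − 14/2 = 18 → r_n = 55.73 kN; interior l_c = 50 − 14 = 36 → r_n = 74.3 kN.
  R_n,bearing = 1·55.73 + 4·74.3 = 352.9 kN → 352.9 / 2 = 176 kN.
Bolt shear governs: 133 kN.

133 kN (bolt shear governs)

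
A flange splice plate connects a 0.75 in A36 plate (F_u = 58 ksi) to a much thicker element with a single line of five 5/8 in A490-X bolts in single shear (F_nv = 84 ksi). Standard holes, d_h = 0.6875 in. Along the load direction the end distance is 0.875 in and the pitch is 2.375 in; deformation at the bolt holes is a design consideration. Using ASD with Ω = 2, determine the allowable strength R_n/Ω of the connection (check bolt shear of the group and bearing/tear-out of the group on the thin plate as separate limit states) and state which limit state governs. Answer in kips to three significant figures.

64.4 kips (bolt shear governs)

Bolt shear: A_b = π·0.625²/4 = 0.3068 in²; R_n = 84 × 0.3068 × 5 × 1 = 128.9 kips → 128.9 / 2 = 64.4 kips.
Bearing (1.2 l_c t F_u ≤ 2.4 d t F_u): upper limit = 2.4·0.625·0.75·58 = 65.25 kips.
  Edge l_c = 0.875 − 0.6875/2 = 0.5312 → r_n = 27.73 kips; interior l_c = 2.375 − 0.6875 = 1.688 → r_n = 65.25 kips.
  R_n,bearing = 1·27.73 + 4·65.25 = 288.7 kips → 288.7 / 2 = 144 kips.
Bolt shear governs: 64.4 kips.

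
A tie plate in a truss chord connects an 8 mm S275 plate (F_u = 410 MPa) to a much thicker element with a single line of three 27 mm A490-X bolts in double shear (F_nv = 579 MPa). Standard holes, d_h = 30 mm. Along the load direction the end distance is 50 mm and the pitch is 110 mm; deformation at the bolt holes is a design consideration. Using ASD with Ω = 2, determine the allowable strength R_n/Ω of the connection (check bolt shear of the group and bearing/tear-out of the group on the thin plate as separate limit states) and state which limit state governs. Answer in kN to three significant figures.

281 kN (bearing governs)

Bolt shear: A_b = π·27²/4 = 572.6 mm²; R_n = 579 × 572.6 × 3 × 2 / 1000 = 1989 kN → 1989 / 2 = 995 kN.
Bearing (1.2 l_c t F_u ≤ 2.4 d t F_u): upper limit = 2.4·27·8·410 / 1000 = 212.5 kN.
  Edge l_c = 50 − 30/2 = 35 → r_n = 137.8 kN; interior l_c = 110 − 30 = 80 → r_n = 212.5 kN.
  R_n,bearing = 1·137.8 + 2·212.5 = 562.8 kN → 562.8 / 2 = 281 kN.
Bearing governs: 281 kN.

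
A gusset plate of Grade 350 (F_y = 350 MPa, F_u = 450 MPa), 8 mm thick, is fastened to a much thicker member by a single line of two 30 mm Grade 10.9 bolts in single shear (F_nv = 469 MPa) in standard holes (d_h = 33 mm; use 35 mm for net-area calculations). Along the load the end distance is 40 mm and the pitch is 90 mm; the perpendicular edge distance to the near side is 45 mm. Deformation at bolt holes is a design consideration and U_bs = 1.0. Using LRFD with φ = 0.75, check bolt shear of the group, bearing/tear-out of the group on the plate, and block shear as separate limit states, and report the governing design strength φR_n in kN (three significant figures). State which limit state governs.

200 kN (block shear governs)

Bolt shear: A_b = π·30²/4 = 706.9 mm²; R_n = 469 × 706.9 × 2 × 1 / 1000 = 663 kN → 0.75 × 663 = 497 kN.
Bearing: edge l_c = 23.5, r_n = 101.5 kN; interior l_c = 57, r_n = 246.2 kN; R_n = 101.5 + 1·246.2 = 347.8 kN → 261 kN.
Block shear: A_gv = 1040, A_nv = 620, A_nt = 220 mm²; R_n = min(0.6F_uA_nv, 0.6F_yA_gv) + U_bs·F_u·A_nt = 266.4 kN → 200 kN.
Block shear governs: 200 kN.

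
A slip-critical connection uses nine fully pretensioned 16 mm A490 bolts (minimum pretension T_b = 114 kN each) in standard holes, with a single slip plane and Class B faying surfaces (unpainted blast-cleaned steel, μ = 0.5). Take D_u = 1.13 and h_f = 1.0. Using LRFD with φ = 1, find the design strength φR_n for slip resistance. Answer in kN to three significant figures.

580 kN

R_n = μ · D_u · h_f · T_b · n_s · n_b = 0.5 × 1.13 × 1.0 × 114 × 1 × 9 = 579.7 kN.
Design strength φR_n = 1 × 579.7 = 580 kN.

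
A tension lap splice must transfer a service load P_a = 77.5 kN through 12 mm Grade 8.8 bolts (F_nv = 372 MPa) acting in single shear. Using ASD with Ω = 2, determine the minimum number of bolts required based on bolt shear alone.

4 bolts

A_b = π·12²/4 = 113.1 mm².
Per-bolt allowable strength R_n/Ω = 372 × 113.1 × 1 / 1000 / 2 = 21.04 kN.
n ≥ 77.5 / 21.04 = 3.684 → use 4 bolts.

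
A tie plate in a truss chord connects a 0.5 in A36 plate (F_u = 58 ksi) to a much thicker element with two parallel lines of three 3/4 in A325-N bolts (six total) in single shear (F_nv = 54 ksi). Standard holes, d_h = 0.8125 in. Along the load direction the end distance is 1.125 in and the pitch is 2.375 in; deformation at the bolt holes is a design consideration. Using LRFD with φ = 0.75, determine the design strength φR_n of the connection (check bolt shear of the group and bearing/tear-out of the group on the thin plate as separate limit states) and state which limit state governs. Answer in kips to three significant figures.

107 kips (bolt shear governs)

Bolt shear: A_b = π·0.75²/4 = 0.4418 in²; R_n = 54 × 0.4418 × 6 × 1 = 143.1 kips → 0.75 × 143.1 = 107 kips.
Bearing (1.2 l_c t F_u ≤ 2.4 d t F_u): upper limit = 2.4·0.75·0.5·58 = 52.2 kips.
  Edge l_c = 1.125 − 0.8125/2 = 0.7188 → r_n = 25.01 kips; interior l_c = 2.375 − 0.8125 = 1.562 → r_n = 52.2 kips.
  R_n,bearing = 2·25.01 + 4·52.2 = 258.8 kips → 0.75 × 258.8 = 194 kips.
Bolt shear governs: 107 kips.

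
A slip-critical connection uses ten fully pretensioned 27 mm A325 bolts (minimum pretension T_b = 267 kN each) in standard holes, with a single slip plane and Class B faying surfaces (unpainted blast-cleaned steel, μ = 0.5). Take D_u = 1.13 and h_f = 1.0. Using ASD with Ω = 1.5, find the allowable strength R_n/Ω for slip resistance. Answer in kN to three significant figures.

R_n = μ · D_u · h_f · T_b · n_s · n_b = 0.5 × 1.13 × 1.0 × 267 × 1 × 10 = 1509 kN.
Allowable strength R_n/Ω = 1509 / 1.5 = 1010 kN.

1010 kN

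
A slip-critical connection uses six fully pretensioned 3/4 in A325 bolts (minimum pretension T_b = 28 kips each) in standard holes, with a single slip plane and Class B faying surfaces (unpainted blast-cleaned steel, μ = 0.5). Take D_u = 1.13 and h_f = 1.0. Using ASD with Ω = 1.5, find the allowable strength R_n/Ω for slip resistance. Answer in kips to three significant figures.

63.3 kips

R_n = μ · D_u · h_f · T_b · n_s · n_b = 0.5 × 1.13 × 1.0 × 28 × 1 × 6 = 94.92 kips.
Allowable strength R_n/Ω = 94.92 / 1.5 = 63.3 kips.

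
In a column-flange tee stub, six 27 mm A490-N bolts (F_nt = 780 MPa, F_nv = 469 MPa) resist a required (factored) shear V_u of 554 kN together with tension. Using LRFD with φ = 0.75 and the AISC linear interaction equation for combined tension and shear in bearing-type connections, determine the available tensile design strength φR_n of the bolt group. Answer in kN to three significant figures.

1690 kN

A_b = π·27²/4 = 572.6 mm²; f_rv = 554 × 1000 / (6 × 572.6) = 161.3 MPa.
F'_nt = 1.3 F_nt − (F_nt / φF_nv) f_rv = 1.3·780 − (780/(0.75·469))·161.3 = 656.4 MPa, capped at F_nt → F'_nt = 656.4 MPa.
R_n = F'_nt · A_b · n = 656.4 × 572.6 × 6 / 1000 = 2255 kN.
Design strength φR_n = 0.75 × 2255 = 1690 kN.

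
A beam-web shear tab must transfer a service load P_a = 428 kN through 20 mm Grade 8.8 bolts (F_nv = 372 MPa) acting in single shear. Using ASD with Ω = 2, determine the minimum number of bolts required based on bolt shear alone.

A_b = π·20²/4 = 314.2 mm².
Per-bolt allowable strength R_n/Ω = 372 × 314.2 × 1 / 1000 / 2 = 58.43 kN.
n ≥ 428 / 58.43 = 7.325 → use 8 bolts.

8 bolts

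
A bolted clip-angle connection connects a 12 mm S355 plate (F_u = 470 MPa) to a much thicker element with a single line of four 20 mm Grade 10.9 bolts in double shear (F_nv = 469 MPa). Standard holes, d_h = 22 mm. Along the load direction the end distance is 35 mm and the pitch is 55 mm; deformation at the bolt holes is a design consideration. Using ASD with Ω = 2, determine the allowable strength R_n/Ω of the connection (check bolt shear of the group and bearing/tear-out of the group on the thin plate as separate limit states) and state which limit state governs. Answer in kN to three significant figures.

Bolt shear: A_b = π·20²/4 = 314.2 mm²; R_n = 469 × 314.2 × 4 × 2 / 1000 = 1179 kN → 1179 / 2 = 589 kN.
Bearing (1.2 l_c t F_u ≤ 2.4 d t F_u): upper limit = 2.4·20·12·470 / 1000 = 270.7 kN.
  Edge l_c = 35 − 22/2 = 24 → r_n = 162.4 kN; interior l_c = 55 − 22 = 33 → r_n = 223.3 kN.
  R_n,bearing = 1·162.4 + 3·223.3 = 832.5 kN → 832.5 / 2 = 416 kN.
Bearing governs: 416 kN.

416 kN (bearing governs)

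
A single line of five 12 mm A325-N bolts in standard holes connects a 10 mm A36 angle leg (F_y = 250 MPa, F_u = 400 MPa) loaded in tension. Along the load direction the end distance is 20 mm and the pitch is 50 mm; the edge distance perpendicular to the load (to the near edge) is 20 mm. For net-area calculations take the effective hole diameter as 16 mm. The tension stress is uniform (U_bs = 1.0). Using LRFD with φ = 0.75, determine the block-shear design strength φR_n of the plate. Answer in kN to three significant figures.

Shear plane L_v = 20 + 4·50 = 220 mm; A_gv = 220 × 10 = 2200 mm².
A_nv = (220 − 4.5·16) × 10 = 1480 mm².
A_nt = (20 − 0.5·16) × 10 = 120 mm².
0.6 F_u A_nv = 355.2 kN; 0.6 F_y A_gv = 330 kN → shear yielding governs the shear term.
R_n = 330 + 1.0 × 400 × 120 / 1000 = 378 kN.
Design strength φR_n = 0.75 × 378 = 284 kN.

284 kN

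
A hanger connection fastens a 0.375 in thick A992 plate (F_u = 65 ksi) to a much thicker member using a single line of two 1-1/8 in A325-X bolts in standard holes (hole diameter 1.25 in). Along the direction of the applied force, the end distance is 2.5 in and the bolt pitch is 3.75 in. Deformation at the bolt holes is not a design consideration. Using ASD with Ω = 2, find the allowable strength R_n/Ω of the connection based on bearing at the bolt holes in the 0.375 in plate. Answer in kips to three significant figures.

Per bolt r_n = 1.5 l_c t F_u ≤ 3.0 d t F_u; upper limit = 3.0 × 1.125 × 0.375 × 65 = 82.27 kips.
Edge bolt: l_c = 2.5 − 1.25/2 = 1.875 in → 1.5 × 1.875 × 0.375 × 65 = 68.55 → r_n = 68.55 kips.
Interior bolts: l_c = 3.75 − 1.25 = 2.5 in → 1.5 × 2.5 × 0.375 × 65 = 91.41 → r_n = 82.27 kips.
R_n = 1 × 68.55 + 1 × 82.27 = 150.8 kips.
Allowable strength R_n/Ω = 150.8 / 2 = 75.4 kips.

75.4 kips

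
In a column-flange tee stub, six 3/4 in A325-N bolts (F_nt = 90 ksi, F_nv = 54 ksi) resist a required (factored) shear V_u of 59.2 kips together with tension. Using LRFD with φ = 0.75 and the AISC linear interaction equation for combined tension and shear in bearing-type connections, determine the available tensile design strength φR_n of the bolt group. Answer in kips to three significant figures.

134 kips

A_b = π·0.75²/4 = 0.4418 in²; f_rv = 59.2 / (6 × 0.4418) = 22.33 ksi.
F'_nt = 1.3 F_nt − (F_nt / φF_nv) f_rv = 1.3·90 − (90/(0.75·54))·22.33 = 67.37 ksi, capped at F_nt → F'_nt = 67.37 ksi.
R_n = F'_nt · A_b · n = 67.37 × 0.4418 × 6 = 178.6 kips.
Design strength φR_n = 0.75 × 178.6 = 134 kips.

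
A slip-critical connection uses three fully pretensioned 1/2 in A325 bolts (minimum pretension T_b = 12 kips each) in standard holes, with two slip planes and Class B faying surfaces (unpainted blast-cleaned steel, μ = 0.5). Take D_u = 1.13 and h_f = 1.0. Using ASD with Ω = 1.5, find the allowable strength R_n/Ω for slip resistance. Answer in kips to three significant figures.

R_n = μ · D_u · h_f · T_b · n_s · n_b = 0.5 × 1.13 × 1.0 × 12 × 2 × 3 = 40.68 kips.
Allowable strength R_n/Ω = 40.68 / 1.5 = 27.1 kips.

27.1 kips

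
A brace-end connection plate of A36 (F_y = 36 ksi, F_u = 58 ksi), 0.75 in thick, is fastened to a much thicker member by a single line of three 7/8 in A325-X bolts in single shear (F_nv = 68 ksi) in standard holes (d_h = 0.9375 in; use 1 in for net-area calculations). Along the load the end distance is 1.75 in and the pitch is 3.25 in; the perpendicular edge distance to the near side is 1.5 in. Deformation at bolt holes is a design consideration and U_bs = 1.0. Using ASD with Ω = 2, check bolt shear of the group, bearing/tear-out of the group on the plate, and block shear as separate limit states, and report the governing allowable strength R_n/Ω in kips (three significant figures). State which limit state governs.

61.3 kips (bolt shear governs)

Bolt shear: A_b = π·0.875²/4 = 0.6013 in²; R_n = 68 × 0.6013 × 3 × 1 = 122.7 kips → 122.7 / 2 = 61.3 kips.
Bearing: edge l_c = 1.281, r_n = 66.88 kips; interior l_c = 2.312, r_n = 91.35 kips; R_n = 66.88 + 2·91.35 = 249.6 kips → 125 kips.
Block shear: A_gv = 6.188, A_nv = 4.312, A_nt = 0.75 in²; R_n = min(0.6F_uA_nv, 0.6F_yA_gv) + U_bs·F_u·A_nt = 177.1 kips → 88.6 kips.
Bolt shear governs: 61.3 kips.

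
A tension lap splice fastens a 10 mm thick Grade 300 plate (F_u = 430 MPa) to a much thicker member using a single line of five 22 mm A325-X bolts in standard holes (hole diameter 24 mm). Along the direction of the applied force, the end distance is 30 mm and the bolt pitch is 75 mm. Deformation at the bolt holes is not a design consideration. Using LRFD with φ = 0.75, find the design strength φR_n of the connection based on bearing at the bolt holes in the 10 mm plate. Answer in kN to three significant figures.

938 kN

Per bolt r_n = 1.5 l_c t F_u ≤ 3.0 d t F_u; upper limit = 3.0 × 22 × 10 × 430 / 1000 = 283.8 kN.
Edge bolt: l_c = 30 − 24/2 = 18 mm → 1.5 × 18 × 10 × 430 / 1000 = 116.1 → r_n = 116.1 kN.
Interior bolts: l_c = 75 − 24 = 51 mm → 1.5 × 51 × 10 × 430 / 1000 = 328.9 → r_n = 283.8 kN.
R_n = 1 × 116.1 + 4 × 283.8 = 1251 kN.
Design strength φR_n = 0.75 × 1251 = 938 kN.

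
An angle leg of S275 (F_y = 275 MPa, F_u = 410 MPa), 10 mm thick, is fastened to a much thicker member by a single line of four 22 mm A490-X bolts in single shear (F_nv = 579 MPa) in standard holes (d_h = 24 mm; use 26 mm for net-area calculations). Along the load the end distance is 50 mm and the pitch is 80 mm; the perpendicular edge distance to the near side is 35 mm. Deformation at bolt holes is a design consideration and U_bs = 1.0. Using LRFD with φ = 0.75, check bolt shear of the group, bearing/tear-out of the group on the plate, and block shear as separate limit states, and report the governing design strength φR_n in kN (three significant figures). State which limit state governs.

Bolt shear: A_b = π·22²/4 = 380.1 mm²; R_n = 579 × 380.1 × 4 × 1 / 1000 = 880.4 kN → 0.75 × 880.4 = 660 kN.
Bearing: edge l_c = 38, r_n = 187 kN; interior l_c = 56, r_n = 216.5 kN; R_n = 187 + 3·216.5 = 836.4 kN → 627 kN.
Block shear: A_gv = 2900, A_nv = 1990, A_nt = 220 mm²; R_n = min(0.6F_uA_nv, 0.6F_yA_gv) + U_bs·F_u·A_nt = 568.7 kN → 427 kN.
Block shear governs: 427 kN.

427 kN (block shear governs)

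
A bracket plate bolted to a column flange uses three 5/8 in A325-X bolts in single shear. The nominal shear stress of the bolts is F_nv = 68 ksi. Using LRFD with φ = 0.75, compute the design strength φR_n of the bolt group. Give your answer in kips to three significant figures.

A_b = π × 0.625² / 4 = 0.3068 in².
R_n = F_nv · A_b · n · n_s = 68 × 0.3068 × 3 × 1 = 62.59 kips.
Design strength φR_n = 0.75 × 62.59 = 46.9 kips.

46.9 kips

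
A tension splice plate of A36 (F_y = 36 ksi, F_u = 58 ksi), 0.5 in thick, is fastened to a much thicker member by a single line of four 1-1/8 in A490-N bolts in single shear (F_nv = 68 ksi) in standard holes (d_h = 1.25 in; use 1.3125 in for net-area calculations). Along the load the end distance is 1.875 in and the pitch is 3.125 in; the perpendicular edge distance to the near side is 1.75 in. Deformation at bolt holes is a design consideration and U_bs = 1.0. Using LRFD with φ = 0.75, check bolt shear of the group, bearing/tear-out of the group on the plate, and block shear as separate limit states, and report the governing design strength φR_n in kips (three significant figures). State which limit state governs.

Bolt shear: A_b = π·1.125²/4 = 0.994 in²; R_n = 68 × 0.994 × 4 × 1 = 270.4 kips → 0.75 × 270.4 = 203 kips.
Bearing: edge l_c = 1.25, r_n = 43.5 kips; interior l_c = 1.875, r_n = 65.25 kips; R_n = 43.5 + 3·65.25 = 239.2 kips → 179 kips.
Block shear: A_gv = 5.625, A_nv = 3.328, A_nt = 0.5469 in²; R_n = min(0.6F_uA_nv, 0.6F_yA_gv) + U_bs·F_u·A_nt = 147.5 kips → 111 kips.
Block shear governs: 111 kips.

111 kips (block shear governs)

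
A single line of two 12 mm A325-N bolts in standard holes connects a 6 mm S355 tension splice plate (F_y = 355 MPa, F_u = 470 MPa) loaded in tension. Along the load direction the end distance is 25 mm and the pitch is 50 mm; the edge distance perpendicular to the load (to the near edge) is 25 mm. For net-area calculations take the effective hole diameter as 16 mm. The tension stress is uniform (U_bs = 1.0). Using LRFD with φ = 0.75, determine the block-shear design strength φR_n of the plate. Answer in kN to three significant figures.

101 kN

Shear plane L_v = 25 + 1·50 = 75 mm; A_gv = 75 × 6 = 450 mm².
A_nv = (75 − 1.5·16) × 6 = 306 mm².
A_nt = (25 − 0.5·16) × 6 = 102 mm².
0.6 F_u A_nv = 86.29 kN; 0.6 F_y A_gv = 95.85 kN → shear rupture governs the shear term.
R_n = 86.29 + 1.0 × 470 × 102 / 1000 = 134.2 kN.
Design strength φR_n = 0.75 × 134.2 = 101 kN.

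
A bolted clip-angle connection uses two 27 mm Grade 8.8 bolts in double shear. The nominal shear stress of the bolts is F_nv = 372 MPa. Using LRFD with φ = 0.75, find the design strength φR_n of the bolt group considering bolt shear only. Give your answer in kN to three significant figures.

639 kN

A_b = π × 27² / 4 = 572.6 mm².
R_n = F_nv · A_b · n · n_s = 372 × 572.6 × 2 × 2 / 1000 = 852 kN.
Design strength φR_n = 0.75 × 852 = 639 kN.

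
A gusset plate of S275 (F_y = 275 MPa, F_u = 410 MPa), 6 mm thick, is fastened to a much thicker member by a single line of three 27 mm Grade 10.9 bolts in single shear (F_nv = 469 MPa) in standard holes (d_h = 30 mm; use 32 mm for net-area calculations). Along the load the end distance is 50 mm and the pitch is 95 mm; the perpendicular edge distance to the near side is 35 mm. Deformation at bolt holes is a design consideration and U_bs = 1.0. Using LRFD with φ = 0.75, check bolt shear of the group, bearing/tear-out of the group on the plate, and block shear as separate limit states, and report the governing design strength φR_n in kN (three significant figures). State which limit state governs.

212 kN (block shear governs)

Bolt shear: A_b = π·27²/4 = 572.6 mm²; R_n = 469 × 572.6 × 3 × 1 / 1000 = 805.6 kN → 0.75 × 805.6 = 604 kN.
Bearing: edge l_c = 35, r_n = 103.3 kN; interior l_c = 65, r_n = 159.4 kN; R_n = 103.3 + 2·159.4 = 422.1 kN → 317 kN.
Block shear: A_gv = 1440, A_nv = 960, A_nt = 114 mm²; R_n = min(0.6F_uA_nv, 0.6F_yA_gv) + U_bs·F_u·A_nt = 282.9 kN → 212 kN.
Block shear governs: 212 kN.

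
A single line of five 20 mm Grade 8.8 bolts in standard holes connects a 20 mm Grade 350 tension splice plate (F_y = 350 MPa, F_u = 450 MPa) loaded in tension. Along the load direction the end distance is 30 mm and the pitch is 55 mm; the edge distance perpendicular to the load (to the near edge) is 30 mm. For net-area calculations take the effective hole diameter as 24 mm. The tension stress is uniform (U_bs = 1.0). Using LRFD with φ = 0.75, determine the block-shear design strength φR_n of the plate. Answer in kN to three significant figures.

Shear plane L_v = 30 + 4·55 = 250 mm; A_gv = 250 × 20 = 5000 mm².
A_nv = (250 − 4.5·24) × 20 = 2840 mm².
A_nt = (30 − 0.5·24) × 20 = 360 mm².
0.6 F_u A_nv = 766.8 kN; 0.6 F_y A_gv = 1050 kN → shear rupture governs the shear term.
R_n = 766.8 + 1.0 × 450 × 360 / 1000 = 928.8 kN.
Design strength φR_n = 0.75 × 928.8 = 697 kN.

697 kN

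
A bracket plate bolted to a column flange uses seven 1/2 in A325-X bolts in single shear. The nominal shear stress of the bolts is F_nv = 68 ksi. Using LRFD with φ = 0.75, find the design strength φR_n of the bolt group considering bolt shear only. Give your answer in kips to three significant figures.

70.1 kips

A_b = π × 0.5² / 4 = 0.1963 in².
R_n = F_nv · A_b · n · n_s = 68 × 0.1963 × 7 × 1 = 93.46 kips.
Design strength φR_n = 0.75 × 93.46 = 70.1 kips.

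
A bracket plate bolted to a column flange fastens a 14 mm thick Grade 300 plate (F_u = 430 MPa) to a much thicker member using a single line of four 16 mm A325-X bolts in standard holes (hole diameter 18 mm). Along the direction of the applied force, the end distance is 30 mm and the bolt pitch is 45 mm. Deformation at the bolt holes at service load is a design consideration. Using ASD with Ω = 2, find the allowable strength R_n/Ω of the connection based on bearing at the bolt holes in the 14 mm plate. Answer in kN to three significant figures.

368 kN

Per bolt r_n = 1.2 l_c t F_u ≤ 2.4 d t F_u; upper limit = 2.4 × 16 × 14 × 430 / 1000 = 231.2 kN.
Edge bolt: l_c = 30 − 18/2 = 21 mm → 1.2 × 21 × 14 × 430 / 1000 = 151.7 → r_n = 151.7 kN.
Interior bolts: l_c = 45 − 18 = 27 mm → 1.2 × 27 × 14 × 430 / 1000 = 195 → r_n = 195 kN.
R_n = 1 × 151.7 + 3 × 195 = 736.8 kN.
Allowable strength R_n/Ω = 736.8 / 2 = 368 kN.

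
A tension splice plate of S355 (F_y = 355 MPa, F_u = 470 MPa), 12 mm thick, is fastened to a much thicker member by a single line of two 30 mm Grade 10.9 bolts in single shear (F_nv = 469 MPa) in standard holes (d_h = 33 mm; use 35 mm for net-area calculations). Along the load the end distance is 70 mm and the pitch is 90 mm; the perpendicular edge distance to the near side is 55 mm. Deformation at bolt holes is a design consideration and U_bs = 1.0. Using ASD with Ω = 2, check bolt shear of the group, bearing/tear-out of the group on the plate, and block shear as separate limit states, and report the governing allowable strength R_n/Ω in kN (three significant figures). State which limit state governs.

Bolt shear: A_b = π·30²/4 = 706.9 mm²; R_n = 469 × 706.9 × 2 × 1 / 1000 = 663 kN → 663 / 2 = 332 kN.
Bearing: edge l_c = 53.5, r_n = 362.1 kN; interior l_c = 57, r_n = 385.8 kN; R_n = 362.1 + 1·385.8 = 747.9 kN → 374 kN.
Block shear: A_gv = 1920, A_nv = 1290, A_nt = 450 mm²; R_n = min(0.6F_uA_nv, 0.6F_yA_gv) + U_bs·F_u·A_nt = 575.3 kN → 288 kN.
Block shear governs: 288 kN.

288 kN (block shear governs)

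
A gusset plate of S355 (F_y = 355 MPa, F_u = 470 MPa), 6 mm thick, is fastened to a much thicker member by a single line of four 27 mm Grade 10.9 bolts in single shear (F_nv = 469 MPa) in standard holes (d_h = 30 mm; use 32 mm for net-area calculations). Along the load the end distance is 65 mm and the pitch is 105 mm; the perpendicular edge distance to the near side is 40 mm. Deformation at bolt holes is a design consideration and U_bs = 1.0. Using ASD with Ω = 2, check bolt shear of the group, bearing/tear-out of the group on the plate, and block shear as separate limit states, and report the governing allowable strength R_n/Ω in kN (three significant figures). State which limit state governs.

Bolt shear: A_b = π·27²/4 = 572.6 mm²; R_n = 469 × 572.6 × 4 × 1 / 1000 = 1074 kN → 1074 / 2 = 537 kN.
Bearing: edge l_c = 50, r_n = 169.2 kN; interior l_c = 75, r_n = 182.7 kN; R_n = 169.2 + 3·182.7 = 717.4 kN → 359 kN.
Block shear: A_gv = 2280, A_nv = 1608, A_nt = 144 mm²; R_n = min(0.6F_uA_nv, 0.6F_yA_gv) + U_bs·F_u·A_nt = 521.1 kN → 261 kN.
Block shear governs: 261 kN.

261 kN (block shear governs)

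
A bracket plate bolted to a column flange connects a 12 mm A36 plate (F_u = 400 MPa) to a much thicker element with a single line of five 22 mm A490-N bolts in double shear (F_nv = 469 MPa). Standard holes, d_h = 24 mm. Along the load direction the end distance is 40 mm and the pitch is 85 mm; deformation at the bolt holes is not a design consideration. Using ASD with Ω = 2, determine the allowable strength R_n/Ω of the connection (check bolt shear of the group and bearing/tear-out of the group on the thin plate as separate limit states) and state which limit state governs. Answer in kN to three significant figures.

734 kN (bearing governs)

Bolt shear: A_b = π·22²/4 = 380.1 mm²; R_n = 469 × 380.1 × 5 × 2 / 1000 = 1783 kN → 1783 / 2 = 891 kN.
Bearing (1.5 l_c t F_u ≤ 3.0 d t F_u): upper limit = 3.0·22·12·400 / 1000 = 316.8 kN.
  Edge l_c = 40 − 24/2 = 28 → r_n = 201.6 kN; interior l_c = 85 − 24 = 61 → r_n = 316.8 kN.
  R_n,bearing = 1·201.6 + 4·316.8 = 1469 kN → 1469 / 2 = 734 kN.
Bearing governs: 734 kN.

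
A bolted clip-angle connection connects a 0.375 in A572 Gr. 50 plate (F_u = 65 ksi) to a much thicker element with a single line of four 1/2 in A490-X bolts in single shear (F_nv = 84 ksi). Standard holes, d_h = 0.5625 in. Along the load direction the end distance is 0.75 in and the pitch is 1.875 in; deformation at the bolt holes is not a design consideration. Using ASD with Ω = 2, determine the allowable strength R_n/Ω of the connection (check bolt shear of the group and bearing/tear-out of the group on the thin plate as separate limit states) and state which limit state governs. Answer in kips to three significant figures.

33 kips (bolt shear governs)

Bolt shear: A_b = π·0.5²/4 = 0.1963 in²; R_n = 84 × 0.1963 × 4 × 1 = 65.97 kips → 65.97 / 2 = 33 kips.
Bearing (1.5 l_c t F_u ≤ 3.0 d t F_u): upper limit = 3.0·0.5·0.375·65 = 36.56 kips.
  Edge l_c = 0.75 − 0.5625/2 = 0.4688 → r_n = 17.14 kips; interior l_c = 1.875 − 0.5625 = 1.312 → r_n = 36.56 kips.
  R_n,bearing = 1·17.14 + 3·36.56 = 126.8 kips → 126.8 / 2 = 63.4 kips.
Bolt shear governs: 33 kips.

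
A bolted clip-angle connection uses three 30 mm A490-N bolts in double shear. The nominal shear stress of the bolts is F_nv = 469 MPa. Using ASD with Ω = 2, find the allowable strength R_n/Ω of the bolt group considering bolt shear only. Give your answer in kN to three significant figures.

995 kN

A_b = π × 30² / 4 = 706.9 mm².
R_n = F_nv · A_b · n · n_s = 469 × 706.9 × 3 × 2 / 1000 = 1989 kN.
Allowable strength R_n/Ω = 1989 / 2 = 995 kN.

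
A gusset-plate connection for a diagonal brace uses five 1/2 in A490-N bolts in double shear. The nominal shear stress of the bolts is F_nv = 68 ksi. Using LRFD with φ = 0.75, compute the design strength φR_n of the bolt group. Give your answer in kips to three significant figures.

100 kips

A_b = π × 0.5² / 4 = 0.1963 in².
R_n = F_nv · A_b · n · n_s = 68 × 0.1963 × 5 × 2 = 133.5 kips.
Design strength φR_n = 0.75 × 133.5 = 100 kips.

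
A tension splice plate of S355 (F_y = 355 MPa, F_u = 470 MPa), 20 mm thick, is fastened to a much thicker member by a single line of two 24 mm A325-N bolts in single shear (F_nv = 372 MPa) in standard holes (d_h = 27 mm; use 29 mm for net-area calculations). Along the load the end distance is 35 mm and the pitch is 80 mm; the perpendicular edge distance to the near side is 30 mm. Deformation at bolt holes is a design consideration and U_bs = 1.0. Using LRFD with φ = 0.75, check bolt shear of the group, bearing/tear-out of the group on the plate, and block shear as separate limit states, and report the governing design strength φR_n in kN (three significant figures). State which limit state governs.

Bolt shear: A_b = π·24²/4 = 452.4 mm²; R_n = 372 × 452.4 × 2 × 1 / 1000 = 336.6 kN → 0.75 × 336.6 = 252 kN.
Bearing: edge l_c = 21.5, r_n = 242.5 kN; interior l_c = 53, r_n = 541.4 kN; R_n = 242.5 + 1·541.4 = 784 kN → 588 kN.
Block shear: A_gv = 2300, A_nv = 1430, A_nt = 310 mm²; R_n = min(0.6F_uA_nv, 0.6F_yA_gv) + U_bs·F_u·A_nt = 549 kN → 412 kN.
Bolt shear governs: 252 kN.

252 kN (bolt shear governs)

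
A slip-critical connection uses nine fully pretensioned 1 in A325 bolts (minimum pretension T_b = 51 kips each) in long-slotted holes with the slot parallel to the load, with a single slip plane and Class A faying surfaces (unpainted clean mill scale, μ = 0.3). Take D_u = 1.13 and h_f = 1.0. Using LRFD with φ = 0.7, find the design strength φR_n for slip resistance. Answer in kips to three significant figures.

109 kips

R_n = μ · D_u · h_f · T_b · n_s · n_b = 0.3 × 1.13 × 1.0 × 51 × 1 × 9 = 155.6 kips.
Design strength φR_n = 0.7 × 155.6 = 109 kips.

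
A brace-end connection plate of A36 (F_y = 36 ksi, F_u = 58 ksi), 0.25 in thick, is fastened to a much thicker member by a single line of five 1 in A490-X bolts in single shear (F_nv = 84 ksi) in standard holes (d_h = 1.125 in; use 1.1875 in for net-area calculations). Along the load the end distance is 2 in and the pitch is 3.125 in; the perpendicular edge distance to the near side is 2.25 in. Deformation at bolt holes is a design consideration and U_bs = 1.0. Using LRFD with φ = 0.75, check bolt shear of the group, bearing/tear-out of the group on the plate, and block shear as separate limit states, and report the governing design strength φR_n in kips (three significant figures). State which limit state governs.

Bolt shear: A_b = π·1²/4 = 0.7854 in²; R_n = 84 × 0.7854 × 5 × 1 = 329.9 kips → 0.75 × 329.9 = 247 kips.
Bearing: edge l_c = 1.438, r_n = 25.01 kips; interior l_c = 2, r_n = 34.8 kips; R_n = 25.01 + 4·34.8 = 164.2 kips → 123 kips.
Block shear: A_gv = 3.625, A_nv = 2.289, A_nt = 0.4141 in²; R_n = min(0.6F_uA_nv, 0.6F_yA_gv) + U_bs·F_u·A_nt = 102.3 kips → 76.7 kips.
Block shear governs: 76.7 kips.

76.7 kips (block shear governs)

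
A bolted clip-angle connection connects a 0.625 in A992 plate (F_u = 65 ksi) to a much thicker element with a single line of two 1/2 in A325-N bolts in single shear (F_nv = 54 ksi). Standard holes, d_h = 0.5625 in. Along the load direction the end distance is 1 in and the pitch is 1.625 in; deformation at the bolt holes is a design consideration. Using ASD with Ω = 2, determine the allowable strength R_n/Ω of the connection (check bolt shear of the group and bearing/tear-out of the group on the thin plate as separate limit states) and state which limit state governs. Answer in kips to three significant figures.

10.6 kips (bolt shear governs)

Bolt shear: A_b = π·0.5²/4 = 0.1963 in²; R_n = 54 × 0.1963 × 2 × 1 = 21.21 kips → 21.21 / 2 = 10.6 kips.
Bearing (1.2 l_c t F_u ≤ 2.4 d t F_u): upper limit = 2.4·0.5·0.625·65 = 48.75 kips.
  Edge l_c = 1 − 0.5625/2 = 0.7188 → r_n = 35.04 kips; interior l_c = 1.625 − 0.5625 = 1.062 → r_n = 48.75 kips.
  R_n,bearing = 1·35.04 + 1·48.75 = 83.79 kips → 83.79 / 2 = 41.9 kips.
Bolt shear governs: 10.6 kips.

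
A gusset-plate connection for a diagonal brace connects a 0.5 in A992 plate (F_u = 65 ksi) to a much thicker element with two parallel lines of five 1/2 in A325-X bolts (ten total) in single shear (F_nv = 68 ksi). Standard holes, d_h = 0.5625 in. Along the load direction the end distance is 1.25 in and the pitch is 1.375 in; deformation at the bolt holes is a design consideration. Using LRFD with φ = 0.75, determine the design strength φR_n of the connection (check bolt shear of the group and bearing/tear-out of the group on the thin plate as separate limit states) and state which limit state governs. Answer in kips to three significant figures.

Bolt shear: A_b = π·0.5²/4 = 0.1963 in²; R_n = 68 × 0.1963 × 10 × 1 = 133.5 kips → 0.75 × 133.5 = 100 kips.
Bearing (1.2 l_c t F_u ≤ 2.4 d t F_u): upper limit = 2.4·0.5·0.5·65 = 39 kips.
  Edge l_c = 1.25 − 0.5625/2 = 0.9688 → r_n = 37.78 kips; interior l_c = 1.375 − 0.5625 = 0.8125 → r_n = 31.69 kips.
  R_n,bearing = 2·37.78 + 8·31.69 = 329.1 kips → 0.75 × 329.1 = 247 kips.
Bolt shear governs: 100 kips.

100 kips (bolt shear governs)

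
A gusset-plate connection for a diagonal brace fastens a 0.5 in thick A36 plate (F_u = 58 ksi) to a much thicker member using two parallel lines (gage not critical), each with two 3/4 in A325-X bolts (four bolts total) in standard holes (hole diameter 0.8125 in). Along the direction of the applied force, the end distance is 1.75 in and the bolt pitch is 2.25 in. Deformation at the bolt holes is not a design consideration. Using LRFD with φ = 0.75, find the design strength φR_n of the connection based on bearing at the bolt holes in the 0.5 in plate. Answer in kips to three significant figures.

181 kips

Per bolt r_n = 1.5 l_c t F_u ≤ 3.0 d t F_u; upper limit = 3.0 × 0.75 × 0.5 × 58 = 65.25 kips.
Edge bolt: l_c = 1.75 − 0.8125/2 = 1.344 in → 1.5 × 1.344 × 0.5 × 58 = 58.45 → r_n = 58.45 kips.
Interior bolts: l_c = 2.25 − 0.8125 = 1.438 in → 1.5 × 1.438 × 0.5 × 58 = 62.53 → r_n = 62.53 kips.
R_n = 2 × 58.45 + 2 × 62.53 = 242 kips.
Design strength φR_n = 0.75 × 242 = 181 kips.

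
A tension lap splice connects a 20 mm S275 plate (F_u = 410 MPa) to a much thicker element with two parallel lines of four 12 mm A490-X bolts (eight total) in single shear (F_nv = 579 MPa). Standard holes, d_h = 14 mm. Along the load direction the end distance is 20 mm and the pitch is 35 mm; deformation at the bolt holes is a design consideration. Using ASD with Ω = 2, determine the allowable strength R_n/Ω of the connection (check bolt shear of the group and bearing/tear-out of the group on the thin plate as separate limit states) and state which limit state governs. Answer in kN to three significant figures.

262 kN (bolt shear governs)

Bolt shear: A_b = π·12²/4 = 113.1 mm²; R_n = 579 × 113.1 × 8 × 1 / 1000 = 523.9 kN → 523.9 / 2 = 262 kN.
Bearing (1.2 l_c t F_u ≤ 2.4 d t F_u): upper limit = 2.4·12·20·410 / 1000 = 236.2 kN.
  Edge l_c = 20 − 14/2 = 13 → r_n = 127.9 kN; interior l_c = 35 − 14 = 21 → r_n = 206.6 kN.
  R_n,bearing = 2·127.9 + 6·206.6 = 1496 kN → 1496 / 2 = 748 kN.
Bolt shear governs: 262 kN.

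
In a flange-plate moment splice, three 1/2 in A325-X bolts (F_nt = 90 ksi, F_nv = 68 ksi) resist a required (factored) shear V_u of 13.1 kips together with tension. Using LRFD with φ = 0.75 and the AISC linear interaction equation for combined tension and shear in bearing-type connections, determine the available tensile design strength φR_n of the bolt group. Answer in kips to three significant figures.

34.4 kips

A_b = π·0.5²/4 = 0.1963 in²; f_rv = 13.1 / (3 × 0.1963) = 22.24 ksi.
F'_nt = 1.3 F_nt − (F_nt / φF_nv) f_rv = 1.3·90 − (90/(0.75·68))·22.24 = 77.75 ksi, capped at F_nt → F'_nt = 77.75 ksi.
R_n = F'_nt · A_b · n = 77.75 × 0.1963 × 3 = 45.8 kips.
Design strength φR_n = 0.75 × 45.8 = 34.4 kips.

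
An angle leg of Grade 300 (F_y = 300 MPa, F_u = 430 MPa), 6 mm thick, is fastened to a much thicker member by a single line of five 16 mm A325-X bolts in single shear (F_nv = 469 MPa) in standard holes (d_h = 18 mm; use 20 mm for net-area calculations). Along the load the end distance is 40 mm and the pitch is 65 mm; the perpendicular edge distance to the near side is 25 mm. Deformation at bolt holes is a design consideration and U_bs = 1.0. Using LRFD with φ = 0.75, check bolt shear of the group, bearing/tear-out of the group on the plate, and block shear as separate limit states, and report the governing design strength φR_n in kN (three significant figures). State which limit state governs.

272 kN (block shear governs)

Bolt shear: A_b = π·16²/4 = 201.1 mm²; R_n = 469 × 201.1 × 5 × 1 / 1000 = 471.5 kN → 0.75 × 471.5 = 354 kN.
Bearing: edge l_c = 31, r_n = 95.98 kN; interior l_c = 47, r_n = 99.07 kN; R_n = 95.98 + 4·99.07 = 492.3 kN → 369 kN.
Block shear: A_gv = 1800, A_nv = 1260, A_nt = 90 mm²; R_n = min(0.6F_uA_nv, 0.6F_yA_gv) + U_bs·F_u·A_nt = 362.7 kN → 272 kN.
Block shear governs: 272 kN.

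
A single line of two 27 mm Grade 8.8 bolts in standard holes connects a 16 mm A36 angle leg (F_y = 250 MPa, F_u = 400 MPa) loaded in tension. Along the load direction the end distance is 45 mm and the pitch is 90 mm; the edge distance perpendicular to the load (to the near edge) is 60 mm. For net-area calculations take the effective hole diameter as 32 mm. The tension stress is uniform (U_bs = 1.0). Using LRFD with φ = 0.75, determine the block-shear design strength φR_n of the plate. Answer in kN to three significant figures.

Shear plane L_v = 45 + 1·90 = 135 mm; A_gv = 135 × 16 = 2160 mm².
A_nv = (135 − 1.5·32) × 16 = 1392 mm².
A_nt = (60 − 0.5·32) × 16 = 704 mm².
0.6 F_u A_nv = 334.1 kN; 0.6 F_y A_gv = 324 kN → shear yielding governs the shear term.
R_n = 324 + 1.0 × 400 × 704 / 1000 = 605.6 kN.
Design strength φR_n = 0.75 × 605.6 = 454 kN.

454 kN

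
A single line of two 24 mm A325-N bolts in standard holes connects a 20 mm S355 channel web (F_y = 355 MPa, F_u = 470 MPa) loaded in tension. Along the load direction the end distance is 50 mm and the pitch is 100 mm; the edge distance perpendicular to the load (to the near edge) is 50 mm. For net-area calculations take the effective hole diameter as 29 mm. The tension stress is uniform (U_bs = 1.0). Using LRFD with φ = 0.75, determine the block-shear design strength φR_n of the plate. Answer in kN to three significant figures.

701 kN

Shear plane L_v = 50 + 1·100 = 150 mm; A_gv = 150 × 20 = 3000 mm².
A_nv = (150 − 1.5·29) × 20 = 2130 mm².
A_nt = (50 − 0.5·29) × 20 = 710 mm².
0.6 F_u A_nv = 600.7 kN; 0.6 F_y A_gv = 639 kN → shear rupture governs the shear term.
R_n = 600.7 + 1.0 × 470 × 710 / 1000 = 934.4 kN.
Design strength φR_n = 0.75 × 934.4 = 701 kN.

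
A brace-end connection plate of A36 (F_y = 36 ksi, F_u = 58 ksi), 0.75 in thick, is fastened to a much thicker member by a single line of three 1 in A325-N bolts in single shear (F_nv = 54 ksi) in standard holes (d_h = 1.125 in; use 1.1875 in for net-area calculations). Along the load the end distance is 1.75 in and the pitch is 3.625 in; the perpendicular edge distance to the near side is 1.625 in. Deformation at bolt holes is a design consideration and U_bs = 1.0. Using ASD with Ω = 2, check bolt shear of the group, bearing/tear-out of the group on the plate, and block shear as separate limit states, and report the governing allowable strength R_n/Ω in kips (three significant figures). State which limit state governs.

Bolt shear: A_b = π·1²/4 = 0.7854 in²; R_n = 54 × 0.7854 × 3 × 1 = 127.2 kips → 127.2 / 2 = 63.6 kips.
Bearing: edge l_c = 1.188, r_n = 61.99 kips; interior l_c = 2.5, r_n = 104.4 kips; R_n = 61.99 + 2·104.4 = 270.8 kips → 135 kips.
Block shear: A_gv = 6.75, A_nv = 4.523, A_nt = 0.7734 in²; R_n = min(0.6F_uA_nv, 0.6F_yA_gv) + U_bs·F_u·A_nt = 190.7 kips → 95.3 kips.
Bolt shear governs: 63.6 kips.

63.6 kips (bolt shear governs)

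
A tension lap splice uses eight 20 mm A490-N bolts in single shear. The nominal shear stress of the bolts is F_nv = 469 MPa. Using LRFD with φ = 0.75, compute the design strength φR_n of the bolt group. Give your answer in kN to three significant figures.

884 kN

A_b = π × 20² / 4 = 314.2 mm².
R_n = F_nv · A_b · n · n_s = 469 × 314.2 × 8 × 1 / 1000 = 1179 kN.
Design strength φR_n = 0.75 × 1179 = 884 kN.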